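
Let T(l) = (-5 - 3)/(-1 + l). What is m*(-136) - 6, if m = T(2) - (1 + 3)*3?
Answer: 2714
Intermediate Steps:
T(l) = -8/(-1 + l)
m = -20 (m = -8/(-1 + 2) - (1 + 3)*3 = -8/1 - 4*3 = -8*1 - 1*12 = -8 - 12 = -20)
m*(-136) - 6 = -20*(-136) - 6 = 2720 - 6 = 2714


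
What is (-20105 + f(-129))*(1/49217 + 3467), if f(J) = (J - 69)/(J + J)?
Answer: -147511179993880/2116331 ≈ -6.9701e+7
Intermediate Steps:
f(J) = (-69 + J)/(2*J) (f(J) = (-69 + J)/((2*J)) = (-69 + J)*(1/(2*J)) = (-69 + J)/(2*J))
(-20105 + f(-129))*(1/49217 + 3467) = (-20105 + (½)*(-69 - 129)/(-129))*(1/49217 + 3467) = (-20105 + (½)*(-1/129)*(-198))*(1/49217 + 3467) = (-20105 + 33/43)*(170635340/49217) = -864482/43*170635340/49217 = -147511179993880/2116331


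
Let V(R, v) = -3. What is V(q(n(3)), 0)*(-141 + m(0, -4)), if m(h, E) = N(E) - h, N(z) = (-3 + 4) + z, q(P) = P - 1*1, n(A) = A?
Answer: 432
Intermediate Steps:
q(P) = -1 + P (q(P) = P - 1 = -1 + P)
N(z) = 1 + z
m(h, E) = 1 + E - h (m(h, E) = (1 + E) - h = 1 + E - h)
V(q(n(3)), 0)*(-141 + m(0, -4)) = -3*(-141 + (1 - 4 - 1*0)) = -3*(-141 + (1 - 4 + 0)) = -3*(-141 - 3) = -3*(-144) = 432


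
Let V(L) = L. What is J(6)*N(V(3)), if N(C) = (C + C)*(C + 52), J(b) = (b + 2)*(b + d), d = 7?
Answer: 34320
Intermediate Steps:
J(b) = (2 + b)*(7 + b) (J(b) = (b + 2)*(b + 7) = (2 + b)*(7 + b))
N(C) = 2*C*(52 + C) (N(C) = (2*C)*(52 + C) = 2*C*(52 + C))
J(6)*N(V(3)) = (14 + 6² + 9*6)*(2*3*(52 + 3)) = (14 + 36 + 54)*(2*3*55) = 104*330 = 34320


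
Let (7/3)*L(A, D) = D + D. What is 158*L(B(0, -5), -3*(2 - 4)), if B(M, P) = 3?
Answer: 5688/7 ≈ 812.57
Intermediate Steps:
L(A, D) = 6*D/7 (L(A, D) = 3*(D + D)/7 = 3*(2*D)/7 = 6*D/7)
158*L(B(0, -5), -3*(2 - 4)) = 158*(6*(-3*(2 - 4))/7) = 158*(6*(-3*(-2))/7) = 158*((6/7)*6) = 158*(36/7) = 5688/7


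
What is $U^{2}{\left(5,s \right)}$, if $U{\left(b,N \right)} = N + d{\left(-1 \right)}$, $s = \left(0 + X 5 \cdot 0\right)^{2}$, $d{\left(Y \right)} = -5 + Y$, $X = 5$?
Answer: $36$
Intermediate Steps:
$s = 0$ ($s = \left(0 + 5 \cdot 5 \cdot 0\right)^{2} = \left(0 + 25 \cdot 0\right)^{2} = \left(0 + 0\right)^{2} = 0^{2} = 0$)
$U{\left(b,N \right)} = -6 + N$ ($U{\left(b,N \right)} = N - 6 = -6 + N$)
$U^{2}{\left(5,s \right)} = \left(-6 + 0\right)^{2} = \left(-6\right)^{2} = 36$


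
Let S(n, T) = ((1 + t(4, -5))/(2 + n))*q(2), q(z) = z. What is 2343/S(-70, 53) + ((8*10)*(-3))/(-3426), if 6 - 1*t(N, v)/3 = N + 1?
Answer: -22743421/1142 ≈ -19915.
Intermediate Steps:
t(N, v) = 15 - 3*N (t(N, v) = 18 - 3*(N + 1) = 18 - 3*(1 + N) = 18 + (-3 - 3*N) = 15 - 3*N)
S(n, T) = 8/(2 + n) (S(n, T) = ((1 + (15 - 3*4))/(2 + n))*2 = ((1 + (15 - 12))/(2 + n))*2 = ((1 + 3)/(2 + n))*2 = (4/(2 + n))*2 = 8/(2 + n))
2343/S(-70, 53) + ((8*10)*(-3))/(-3426) = 2343/((8/(2 - 70))) + ((8*10)*(-3))/(-3426) = 2343/((8/(-68))) + (80*(-3))*(-1/3426) = 2343/((8*(-1/68))) - 240*(-1/3426) = 2343/(-2/17) + 40/571 = 2343*(-17/2) + 40/571 = -39831/2 + 40/571 = -22743421/1142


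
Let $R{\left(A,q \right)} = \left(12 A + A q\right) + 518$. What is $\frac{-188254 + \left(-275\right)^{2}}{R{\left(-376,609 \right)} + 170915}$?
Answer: $\frac{112629}{62063} \approx 1.8148$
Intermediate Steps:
$R{\left(A,q \right)} = 518 + 12 A + A q$
$\frac{-188254 + \left(-275\right)^{2}}{R{\left(-376,609 \right)} + 170915} = \frac{-188254 + \left(-275\right)^{2}}{\left(518 + 12 \left(-376\right) - 228984\right) + 170915} = \frac{-188254 + 75625}{\left(518 - 4512 - 228984\right) + 170915} = - \frac{112629}{-232978 + 170915} = - \frac{112629}{-62063} = \left(-112629\right) \left(- \frac{1}{62063}\right) = \frac{112629}{62063}$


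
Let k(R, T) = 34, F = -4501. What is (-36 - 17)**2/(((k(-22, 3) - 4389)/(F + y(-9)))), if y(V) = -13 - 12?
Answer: 12713534/4355 ≈ 2919.3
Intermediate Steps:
y(V) = -25
(-36 - 17)**2/(((k(-22, 3) - 4389)/(F + y(-9)))) = (-36 - 17)**2/(((34 - 4389)/(-4501 - 25))) = (-53)**2/((-4355/(-4526))) = 2809/((-4355*(-1/4526))) = 2809/(4355/4526) = 2809*(4526/4355) = 12713534/4355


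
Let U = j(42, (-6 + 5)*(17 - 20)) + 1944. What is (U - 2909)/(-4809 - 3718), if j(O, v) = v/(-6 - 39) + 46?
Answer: 13786/127905 ≈ 0.10778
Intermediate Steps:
j(O, v) = 46 - v/45 (j(O, v) = v/(-45) + 46 = -v/45 + 46 = 46 - v/45)
U = 29849/15 (U = (46 - (-6 + 5)*(17 - 20)/45) + 1944 = (46 - (-1)*(-3)/45) + 1944 = (46 - 1/45*3) + 1944 = (46 - 1/15) + 1944 = 689/15 + 1944 = 29849/15 ≈ 1989.9)
(U - 2909)/(-4809 - 3718) = (29849/15 - 2909)/(-4809 - 3718) = -13786/15/(-8527) = -13786/15*(-1/8527) = 13786/127905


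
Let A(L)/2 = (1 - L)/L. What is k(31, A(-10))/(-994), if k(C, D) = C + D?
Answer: -72/2485 ≈ -0.028974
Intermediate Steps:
A(L) = 2*(1 - L)/L (A(L) = 2*((1 - L)/L) = 2*(1 - L)/L)
k(31, A(-10))/(-994) = (31 + (-2 + 2/(-10)))/(-994) = (31 + (-2 + 2*(-⅒)))*(-1/994) = (31 + (-2 - ⅕))*(-1/994) = (31 - 11/5)*(-1/994) = (144/5)*(-1/994) = -72/2485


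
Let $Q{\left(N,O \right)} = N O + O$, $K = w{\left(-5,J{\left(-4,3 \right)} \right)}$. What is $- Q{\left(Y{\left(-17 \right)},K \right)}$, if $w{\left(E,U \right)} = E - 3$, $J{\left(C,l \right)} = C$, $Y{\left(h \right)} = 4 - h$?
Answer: $176$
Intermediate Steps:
$w{\left(E,U \right)} = -3 + E$
$K = -8$ ($K = -3 - 5 = -8$)
$Q{\left(N,O \right)} = O + N O$
$- Q{\left(Y{\left(-17 \right)},K \right)} = - \left(-8\right) \left(1 + \left(4 - -17\right)\right) = - \left(-8\right) \left(1 + \left(4 + 17\right)\right) = - \left(-8\right) \left(1 + 21\right) = - \left(-8\right) 22 = \left(-1\right) \left(-176\right) = 176$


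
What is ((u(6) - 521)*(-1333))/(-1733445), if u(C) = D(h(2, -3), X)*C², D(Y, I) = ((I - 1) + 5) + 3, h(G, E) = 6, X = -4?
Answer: -78647/247635 ≈ -0.31759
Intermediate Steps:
D(Y, I) = 7 + I (D(Y, I) = ((-1 + I) + 5) + 3 = (4 + I) + 3 = 7 + I)
u(C) = 3*C² (u(C) = (7 - 4)*C² = 3*C²)
((u(6) - 521)*(-1333))/(-1733445) = ((3*6² - 521)*(-1333))/(-1733445) = ((3*36 - 521)*(-1333))*(-1/1733445) = ((108 - 521)*(-1333))*(-1/1733445) = -413*(-1333)*(-1/1733445) = 550529*(-1/1733445) = -78647/247635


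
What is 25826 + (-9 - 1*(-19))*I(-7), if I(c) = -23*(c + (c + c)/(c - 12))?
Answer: 518064/19 ≈ 27267.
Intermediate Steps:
I(c) = -23*c - 46*c/(-12 + c) (I(c) = -23*(c + (2*c)/(-12 + c)) = -23*(c + 2*c/(-12 + c)) = -23*c - 46*c/(-12 + c))
25826 + (-9 - 1*(-19))*I(-7) = 25826 + (-9 - 1*(-19))*(23*(-7)*(10 - 1*(-7))/(-12 - 7)) = 25826 + (-9 + 19)*(23*(-7)*(10 + 7)/(-19)) = 25826 + 10*(23*(-7)*(-1/19)*17) = 25826 + 10*(2737/19) = 25826 + 27370/19 = 518064/19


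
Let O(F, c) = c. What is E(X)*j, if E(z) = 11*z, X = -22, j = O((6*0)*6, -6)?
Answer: 1452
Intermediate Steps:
j = -6
E(X)*j = (11*(-22))*(-6) = -242*(-6) = 1452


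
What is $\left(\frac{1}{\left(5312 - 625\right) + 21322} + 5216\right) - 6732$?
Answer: $- \frac{39429643}{26009} \approx -1516.0$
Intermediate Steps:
$\left(\frac{1}{\left(5312 - 625\right) + 21322} + 5216\right) - 6732 = \left(\frac{1}{4687 + 21322} + 5216\right) - 6732 = \left(\frac{1}{26009} + 5216\right) - 6732 = \frac{135662945}{26009} - 6732 = - \frac{39429643}{26009}$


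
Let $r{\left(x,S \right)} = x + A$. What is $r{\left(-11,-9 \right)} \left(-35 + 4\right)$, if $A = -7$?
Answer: $558$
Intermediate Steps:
$r{\left(x,S \right)} = -7 + x$ ($r{\left(x,S \right)} = x - 7 = -7 + x$)
$r{\left(-11,-9 \right)} \left(-35 + 4\right) = \left(-7 - 11\right) \left(-35 + 4\right) = \left(-18\right) \left(-31\right) = 558$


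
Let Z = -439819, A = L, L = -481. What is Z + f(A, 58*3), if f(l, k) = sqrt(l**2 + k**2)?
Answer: -439819 + sqrt(261637) ≈ -4.3931e+5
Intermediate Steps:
A = -481
f(l, k) = sqrt(k**2 + l**2)
Z + f(A, 58*3) = -439819 + sqrt((58*3)**2 + (-481)**2) = -439819 + sqrt(174**2 + 231361) = -439819 + sqrt(30276 + 231361) = -439819 + sqrt(261637)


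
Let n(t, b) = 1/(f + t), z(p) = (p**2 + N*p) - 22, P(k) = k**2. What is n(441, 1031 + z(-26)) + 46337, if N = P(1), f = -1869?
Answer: 66169235/1428 ≈ 46337.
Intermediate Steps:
N = 1 (N = 1**2 = 1)
z(p) = -22 + p + p**2 (z(p) = (p**2 + 1*p) - 22 = (p**2 + p) - 22 = (p + p**2) - 22 = -22 + p + p**2)
n(t, b) = 1/(-1869 + t)
n(441, 1031 + z(-26)) + 46337 = 1/(-1869 + 441) + 46337 = 1/(-1428) + 46337 = -1/1428 + 46337 = 66169235/1428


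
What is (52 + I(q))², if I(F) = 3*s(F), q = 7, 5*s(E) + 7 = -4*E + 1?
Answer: 24964/25 ≈ 998.56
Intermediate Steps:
s(E) = -6/5 - 4*E/5 (s(E) = -7/5 + (-4*E + 1)/5 = -7/5 + (1 - 4*E)/5 = -7/5 + (⅕ - 4*E/5) = -6/5 - 4*E/5)
I(F) = -18/5 - 12*F/5 (I(F) = 3*(-6/5 - 4*F/5) = -18/5 - 12*F/5)
(52 + I(q))² = (52 + (-18/5 - 12/5*7))² = (52 + (-18/5 - 84/5))² = (52 - 102/5)² = (158/5)² = 24964/25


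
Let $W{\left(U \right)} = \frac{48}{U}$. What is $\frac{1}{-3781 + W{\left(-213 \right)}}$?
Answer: $- \frac{71}{268467} \approx -0.00026446$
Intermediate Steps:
$\frac{1}{-3781 + W{\left(-213 \right)}} = \frac{1}{-3781 + \frac{48}{-213}} = \frac{1}{-3781 + 48 \left(- \frac{1}{213}\right)} = \frac{1}{-3781 - \frac{16}{71}} = \frac{1}{- \frac{268467}{71}} = - \frac{71}{268467}$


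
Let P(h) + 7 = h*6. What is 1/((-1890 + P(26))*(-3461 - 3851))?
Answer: 1/12730192 ≈ 7.8553e-8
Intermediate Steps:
P(h) = -7 + 6*h (P(h) = -7 + h*6 = -7 + 6*h)
1/((-1890 + P(26))*(-3461 - 3851)) = 1/((-1890 + (-7 + 6*26))*(-3461 - 3851)) = 1/((-1890 + (-7 + 156))*(-7312)) = 1/((-1890 + 149)*(-7312)) = 1/(-1741*(-7312)) = 1/12730192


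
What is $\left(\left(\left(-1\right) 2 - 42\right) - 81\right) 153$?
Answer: $-19125$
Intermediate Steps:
$\left(\left(\left(-1\right) 2 - 42\right) - 81\right) 153 = \left(\left(-2 - 42\right) - 81\right) 153 = \left(-44 - 81\right) 153 = \left(-125\right) 153 = -19125$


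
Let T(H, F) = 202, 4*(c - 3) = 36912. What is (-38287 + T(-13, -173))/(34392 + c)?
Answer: -12695/14541 ≈ -0.87305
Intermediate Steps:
c = 9231 (c = 3 + (1/4)*36912 = 3 + 9228 = 9231)
(-38287 + T(-13, -173))/(34392 + c) = (-38287 + 202)/(34392 + 9231) = -38085/43623 = -38085*1/43623 = -12695/14541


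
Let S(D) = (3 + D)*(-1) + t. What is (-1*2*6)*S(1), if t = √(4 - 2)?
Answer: 48 - 12*√2 ≈ 31.029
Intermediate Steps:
t = √2 ≈ 1.4142
S(D) = -3 + √2 - D (S(D) = (3 + D)*(-1) + √2 = (-3 - D) + √2 = -3 + √2 - D)
(-1*2*6)*S(1) = (-1*2*6)*(-3 + √2 - 1*1) = (-2*6)*(-3 + √2 - 1) = -12*(-4 + √2) = 48 - 12*√2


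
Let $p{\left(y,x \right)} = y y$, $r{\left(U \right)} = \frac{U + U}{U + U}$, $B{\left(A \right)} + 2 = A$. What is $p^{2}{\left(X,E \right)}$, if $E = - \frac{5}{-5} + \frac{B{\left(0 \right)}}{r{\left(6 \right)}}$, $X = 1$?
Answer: $1$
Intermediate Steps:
$B{\left(A \right)} = -2 + A$
$r{\left(U \right)} = 1$ ($r{\left(U \right)} = \frac{2 U}{2 U} = 2 U \frac{1}{2 U} = 1$)
$E = -1$ ($E = - \frac{5}{-5} + \frac{-2 + 0}{1} = \left(-5\right) \left(- \frac{1}{5}\right) - 2 = 1 - 2 = -1$)
$p{\left(y,x \right)} = y^{2}$
$p^{2}{\left(X,E \right)} = \left(1^{2}\right)^{2} = 1^{2} = 1$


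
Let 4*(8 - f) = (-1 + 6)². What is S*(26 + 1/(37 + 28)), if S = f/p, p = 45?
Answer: 11837/11700 ≈ 1.0117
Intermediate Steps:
f = 7/4 (f = 8 - (-1 + 6)²/4 = 8 - ¼*5² = 8 - ¼*25 = 8 - 25/4 = 7/4 ≈ 1.7500)
S = 7/180 (S = (7/4)/45 = (7/4)*(1/45) = 7/180 ≈ 0.038889)
S*(26 + 1/(37 + 28)) = 7*(26 + 1/(37 + 28))/180 = 7*(26 + 1/65)/180 = (7/180)*(1691/65) = 11837/11700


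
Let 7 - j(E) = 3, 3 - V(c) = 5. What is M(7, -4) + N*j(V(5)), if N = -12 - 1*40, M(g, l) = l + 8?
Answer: -204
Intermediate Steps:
V(c) = -2 (V(c) = 3 - 1*5 = 3 - 5 = -2)
j(E) = 4 (j(E) = 7 - 1*3 = 7 - 3 = 4)
M(g, l) = 8 + l
N = -52 (N = -12 - 40 = -52)
M(7, -4) + N*j(V(5)) = (8 - 4) - 52*4 = 4 - 208 = -204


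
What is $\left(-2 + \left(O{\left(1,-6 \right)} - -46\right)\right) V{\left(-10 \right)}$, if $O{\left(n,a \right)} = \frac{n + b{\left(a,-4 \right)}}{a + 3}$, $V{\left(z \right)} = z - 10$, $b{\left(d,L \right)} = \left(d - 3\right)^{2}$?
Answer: $- \frac{1000}{3} \approx -333.33$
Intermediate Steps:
$b{\left(d,L \right)} = \left(-3 + d\right)^{2}$
$V{\left(z \right)} = -10 + z$
$O{\left(n,a \right)} = \frac{n + \left(-3 + a\right)^{2}}{3 + a}$ ($O{\left(n,a \right)} = \frac{n + \left(-3 + a\right)^{2}}{a + 3} = \frac{n + \left(-3 + a\right)^{2}}{3 + a}$)
$\left(-2 + \left(O{\left(1,-6 \right)} - -46\right)\right) V{\left(-10 \right)} = \left(-2 + \left(\frac{1 + \left(-3 - 6\right)^{2}}{3 - 6} - -46\right)\right) \left(-10 - 10\right) = \left(-2 + \left(\frac{1 + \left(-9\right)^{2}}{-3} + 46\right)\right) \left(-20\right) = \left(-2 + \left(- \frac{1 + 81}{3} + 46\right)\right) \left(-20\right) = \left(-2 + \left(\left(- \frac{1}{3}\right) 82 + 46\right)\right) \left(-20\right) = \left(-2 + \left(- \frac{82}{3} + 46\right)\right) \left(-20\right) = \left(-2 + \frac{56}{3}\right) \left(-20\right) = \frac{50}{3} \left(-20\right) = - \frac{1000}{3}$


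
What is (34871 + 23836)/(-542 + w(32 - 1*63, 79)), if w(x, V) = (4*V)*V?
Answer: 58707/24422 ≈ 2.4039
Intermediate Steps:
w(x, V) = 4*V²
(34871 + 23836)/(-542 + w(32 - 1*63, 79)) = (34871 + 23836)/(-542 + 4*79²) = 58707/(-542 + 4*6241) = 58707/(-542 + 24964) = 58707/24422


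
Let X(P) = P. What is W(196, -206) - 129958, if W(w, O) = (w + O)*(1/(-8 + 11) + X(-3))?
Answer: -389794/3 ≈ -1.2993e+5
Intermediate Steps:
W(w, O) = -8*O/3 - 8*w/3 (W(w, O) = (w + O)*(1/(-8 + 11) - 3) = (O + w)*(1/3 - 3) = (O + w)*(-8/3) = -8*O/3 - 8*w/3)
W(196, -206) - 129958 = (-8/3*(-206) - 8/3*196) - 129958 = (1648/3 - 1568/3) - 129958 = 80/3 - 129958 = -389794/3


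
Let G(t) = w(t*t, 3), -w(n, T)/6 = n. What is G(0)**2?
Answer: 0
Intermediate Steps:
w(n, T) = -6*n
G(t) = -6*t**2 (G(t) = -6*t*t = -6*t**2)
G(0)**2 = (-6*0**2)**2 = (-6*0)**2 = 0**2 = 0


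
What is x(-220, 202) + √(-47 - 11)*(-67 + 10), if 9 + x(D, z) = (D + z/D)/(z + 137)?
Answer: -359911/37290 - 57*I*√58 ≈ -9.6517 - 434.1*I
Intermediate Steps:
x(D, z) = -9 + (D + z/D)/(137 + z) (x(D, z) = -9 + (D + z/D)/(z + 137) = -9 + (D + z/D)/(137 + z))
x(-220, 202) + √(-47 - 11)*(-67 + 10) = (202 + (-220)² - 1233*(-220) - 9*(-220)*202)/((-220)*(137 + 202)) + √(-47 - 11)*(-67 + 10) = -1/220*(202 + 48400 + 271260 + 399960)/339 + √(-58)*(-57) = -1/220*1/339*719822 + (I*√58)*(-57) = -359911/37290 - 57*I*√58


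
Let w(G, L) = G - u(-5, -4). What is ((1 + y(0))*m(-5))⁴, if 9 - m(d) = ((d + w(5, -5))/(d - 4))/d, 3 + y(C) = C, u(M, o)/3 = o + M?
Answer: 49787136/625 ≈ 79659.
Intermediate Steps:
u(M, o) = 3*M + 3*o (u(M, o) = 3*(o + M) = 3*(M + o) = 3*M + 3*o)
y(C) = -3 + C
w(G, L) = 27 + G (w(G, L) = G - (3*(-5) + 3*(-4)) = G - (-15 - 12) = G - 1*(-27) = G + 27 = 27 + G)
m(d) = 9 - (32 + d)/(d*(-4 + d)) (m(d) = 9 - (d + (27 + 5))/(d - 4)/d = 9 - (d + 32)/(-4 + d)/d = 9 - (32 + d)/(-4 + d)/d = 9 - (32 + d)/(d*(-4 + d)))
((1 + y(0))*m(-5))⁴ = ((1 + (-3 + 0))*((-32 - 37*(-5) + 9*(-5)²)/((-5)*(-4 - 5))))⁴ = ((1 - 3)*(-⅕*(-32 + 185 + 9*25)/(-9)))⁴ = (-(-2)*(-1)*(-32 + 185 + 225)/(5*9))⁴ = (-(-2)*(-1)*378/(5*9))⁴ = (-2*42/5)⁴ = (-84/5)⁴ = 49787136/625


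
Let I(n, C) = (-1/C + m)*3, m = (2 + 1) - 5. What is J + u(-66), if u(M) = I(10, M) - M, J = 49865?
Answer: 1098351/22 ≈ 49925.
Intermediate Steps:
m = -2 (m = 3 - 5 = -2)
I(n, C) = -6 - 3/C (I(n, C) = (-1/C - 2)*3 = (-2 - 1/C)*3 = -6 - 3/C)
u(M) = -6 - M - 3/M (u(M) = (-6 - 3/M) - M = -6 - M - 3/M)
J + u(-66) = 49865 + (-6 - 1*(-66) - 3/(-66)) = 49865 + (-6 + 66 - 3*(-1/66)) = 49865 + (-6 + 66 + 1/22) = 49865 + 1321/22 = 1098351/22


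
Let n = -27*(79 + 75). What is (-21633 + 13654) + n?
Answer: -12137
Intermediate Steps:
n = -4158 (n = -27*154 = -4158)
(-21633 + 13654) + n = (-21633 + 13654) - 4158 = -7979 - 4158 = -12137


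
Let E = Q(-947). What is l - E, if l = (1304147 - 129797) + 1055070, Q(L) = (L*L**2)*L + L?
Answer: -804264152114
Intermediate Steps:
Q(L) = L + L**4 (Q(L) = L**3*L + L = L**4 + L = L + L**4)
E = 804266381534 (E = -947 + (-947)**4 = -947 + 804266382481 = 804266381534)
l = 2229420 (l = 1174350 + 1055070 = 2229420)
l - E = 2229420 - 1*804266381534 = 2229420 - 804266381534 = -804264152114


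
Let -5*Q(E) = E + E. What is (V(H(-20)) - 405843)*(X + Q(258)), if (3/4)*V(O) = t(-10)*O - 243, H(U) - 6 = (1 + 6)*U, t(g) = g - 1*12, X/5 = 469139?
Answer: -14152233676931/15 ≈ -9.4348e+11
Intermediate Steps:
X = 2345695 (X = 5*469139 = 2345695)
t(g) = -12 + g (t(g) = g - 12 = -12 + g)
H(U) = 6 + 7*U (H(U) = 6 + (1 + 6)*U = 6 + 7*U)
Q(E) = -2*E/5 (Q(E) = -(E + E)/5 = -2*E/5)
V(O) = -324 - 88*O/3 (V(O) = 4*((-12 - 10)*O - 243)/3 = 4*(-22*O - 243)/3 = 4*(-243 - 22*O)/3 = -324 - 88*O/3)
(V(H(-20)) - 405843)*(X + Q(258)) = ((-324 - 88*(6 + 7*(-20))/3) - 405843)*(2345695 - ⅖*258) = ((-324 - 88*(6 - 140)/3) - 405843)*(2345695 - 516/5) = ((-324 - 88/3*(-134)) - 405843)*(11727959/5) = ((-324 + 11792/3) - 405843)*(11727959/5) = (10820/3 - 405843)*(11727959/5) = -1206709/3*11727959/5 = -14152233676931/15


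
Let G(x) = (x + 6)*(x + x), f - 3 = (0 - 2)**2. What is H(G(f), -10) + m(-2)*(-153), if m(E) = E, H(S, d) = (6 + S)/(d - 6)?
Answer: 1177/4 ≈ 294.25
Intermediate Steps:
f = 7 (f = 3 + (0 - 2)**2 = 3 + (-2)**2 = 3 + 4 = 7)
G(x) = 2*x*(6 + x) (G(x) = (6 + x)*(2*x) = 2*x*(6 + x))
H(S, d) = (6 + S)/(-6 + d)
H(G(f), -10) + m(-2)*(-153) = (6 + 2*7*(6 + 7))/(-6 - 10) - 2*(-153) = (6 + 2*7*13)/(-16) + 306 = -(6 + 182)/16 + 306 = -1/16*188 + 306 = -47/4 + 306 = 1177/4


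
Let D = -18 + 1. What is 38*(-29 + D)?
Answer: -1748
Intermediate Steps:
D = -17
38*(-29 + D) = 38*(-29 - 17) = 38*(-46) = -1748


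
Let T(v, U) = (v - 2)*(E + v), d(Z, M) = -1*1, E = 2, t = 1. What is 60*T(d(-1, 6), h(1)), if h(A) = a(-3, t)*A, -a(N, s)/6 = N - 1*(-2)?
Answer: -180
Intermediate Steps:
d(Z, M) = -1
a(N, s) = -12 - 6*N (a(N, s) = -6*(N - 1*(-2)) = -6*(N + 2) = -6*(2 + N) = -12 - 6*N)
h(A) = 6*A (h(A) = (-12 - 6*(-3))*A = (-12 + 18)*A = 6*A)
T(v, U) = (-2 + v)*(2 + v) (T(v, U) = (v - 2)*(2 + v) = (-2 + v)*(2 + v))
60*T(d(-1, 6), h(1)) = 60*(-4 + (-1)²) = 60*(-4 + 1) = 60*(-3) = -180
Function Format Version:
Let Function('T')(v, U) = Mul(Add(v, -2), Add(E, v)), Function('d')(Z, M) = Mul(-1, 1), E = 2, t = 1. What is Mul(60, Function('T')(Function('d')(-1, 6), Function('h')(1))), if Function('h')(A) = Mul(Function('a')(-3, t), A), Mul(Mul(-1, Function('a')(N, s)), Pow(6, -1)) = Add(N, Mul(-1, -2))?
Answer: -180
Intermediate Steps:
Function('d')(Z, M) = -1
Function('a')(N, s) = Add(-12, Mul(-6, N)) (Function('a')(N, s) = Mul(-6, Add(N, Mul(-1, -2))) = Mul(-6, Add(N, 2)) = Mul(-6, Add(2, N)) = Add(-12, Mul(-6, N)))
Function('h')(A) = Mul(6, A) (Function('h')(A) = Mul(Add(-12, Mul(-6, -3)), A) = Mul(Add(-12, 18), A) = Mul(6, A))
Function('T')(v, U) = Mul(Add(-2, v), Add(2, v)) (Function('T')(v, U) = Mul(Add(v, -2), Add(2, v)) = Mul(Add(-2, v), Add(2, v)))
Mul(60, Function('T')(Function('d')(-1, 6), Function('h')(1))) = Mul(60, Add(-4, Pow(-1, 2))) = Mul(60, Add(-4, 1)) = Mul(60, -3) = -180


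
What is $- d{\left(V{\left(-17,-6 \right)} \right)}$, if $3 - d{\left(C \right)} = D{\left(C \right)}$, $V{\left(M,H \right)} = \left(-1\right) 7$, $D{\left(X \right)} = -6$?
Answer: $-9$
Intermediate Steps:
$V{\left(M,H \right)} = -7$
$d{\left(C \right)} = 9$ ($d{\left(C \right)} = 3 - -6 = 3 + 6 = 9$)
$- d{\left(V{\left(-17,-6 \right)} \right)} = \left(-1\right) 9 = -9$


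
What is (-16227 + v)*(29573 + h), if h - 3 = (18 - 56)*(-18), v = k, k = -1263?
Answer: -529247400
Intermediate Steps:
v = -1263
h = 687 (h = 3 + (18 - 56)*(-18) = 3 - 38*(-18) = 3 + 684 = 687)
(-16227 + v)*(29573 + h) = (-16227 - 1263)*(29573 + 687) = -17490*30260 = -529247400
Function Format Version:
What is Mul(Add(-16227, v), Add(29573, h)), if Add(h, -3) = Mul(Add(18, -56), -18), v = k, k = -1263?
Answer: -529247400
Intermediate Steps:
v = -1263
h = 687 (h = Add(3, Mul(Add(18, -56), -18)) = Add(3, Mul(-38, -18)) = Add(3, 684) = 687)
Mul(Add(-16227, v), Add(29573, h)) = Mul(Add(-16227, -1263), Add(29573, 687)) = Mul(-17490, 30260) = -529247400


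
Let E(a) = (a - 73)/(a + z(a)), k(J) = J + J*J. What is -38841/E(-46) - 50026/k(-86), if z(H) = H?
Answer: -768450071/25585 ≈ -30035.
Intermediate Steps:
k(J) = J + J**2
E(a) = (-73 + a)/(2*a) (E(a) = (a - 73)/(a + a) = (-73 + a)/((2*a)) = (-73 + a)*(1/(2*a)) = (-73 + a)/(2*a))
-38841/E(-46) - 50026/k(-86) = -38841*(-92/(-73 - 46)) - 50026*(-1/(86*(1 - 86))) = -38841/((1/2)*(-1/46)*(-119)) - 50026/((-86*(-85))) = -38841/119/92 - 50026/7310 = -38841*92/119 - 50026*1/7310 = -3573372/119 - 25013/3655 = -768450071/25585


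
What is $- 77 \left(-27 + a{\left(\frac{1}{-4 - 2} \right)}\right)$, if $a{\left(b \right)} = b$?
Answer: $\frac{12551}{6} \approx 2091.8$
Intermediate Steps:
$- 77 \left(-27 + a{\left(\frac{1}{-4 - 2} \right)}\right) = - 77 \left(-27 + \frac{1}{-4 - 2}\right) = - 77 \left(-27 + \frac{1}{-6}\right) = - 77 \left(-27 - \frac{1}{6}\right) = \left(-77\right) \left(- \frac{163}{6}\right) = \frac{12551}{6}$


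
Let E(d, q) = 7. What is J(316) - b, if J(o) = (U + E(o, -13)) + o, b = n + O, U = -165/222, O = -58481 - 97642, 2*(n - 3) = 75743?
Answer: 4387118/37 ≈ 1.1857e+5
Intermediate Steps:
n = 75749/2 (n = 3 + (1/2)*75743 = 3 + 75743/2 = 75749/2 ≈ 37875.)
O = -156123
U = -55/74 (U = -165*1/222 = -55/74 ≈ -0.74324)
b = -236497/2 (b = 75749/2 - 156123 = -236497/2 ≈ -1.1825e+5)
J(o) = 463/74 + o (J(o) = (-55/74 + 7) + o = 463/74 + o)
J(316) - b = (463/74 + 316) - 1*(-236497/2) = 23847/74 + 236497/2 = 4387118/37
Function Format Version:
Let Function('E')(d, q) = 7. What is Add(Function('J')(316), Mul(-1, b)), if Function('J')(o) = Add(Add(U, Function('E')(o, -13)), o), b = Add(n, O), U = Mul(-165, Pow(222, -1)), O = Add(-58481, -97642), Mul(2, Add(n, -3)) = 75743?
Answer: Rational(4387118, 37) ≈ 1.1857e+5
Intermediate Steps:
n = Rational(75749, 2) (n = Add(3, Mul(Rational(1, 2), 75743)) = Add(3, Rational(75743, 2)) = Rational(75749, 2) ≈ 37875.)
O = -156123
U = Rational(-55, 74) (U = Mul(-165, Rational(1, 222)) = Rational(-55, 74) ≈ -0.74324)
b = Rational(-236497, 2) (b = Add(Rational(75749, 2), -156123) = Rational(-236497, 2) ≈ -1.1825e+5)
Function('J')(o) = Add(Rational(463, 74), o) (Function('J')(o) = Add(Add(Rational(-55, 74), 7), o) = Add(Rational(463, 74), o))
Add(Function('J')(316), Mul(-1, b)) = Add(Add(Rational(463, 74), 316), Mul(-1, Rational(-236497, 2))) = Add(Rational(23847, 74), Rational(236497, 2)) = Rational(4387118, 37)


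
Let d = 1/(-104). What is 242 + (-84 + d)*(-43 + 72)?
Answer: -228205/104 ≈ -2194.3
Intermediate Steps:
d = -1/104 ≈ -0.0096154
242 + (-84 + d)*(-43 + 72) = 242 + (-84 - 1/104)*(-43 + 72) = 242 - 8737/104*29 = 242 - 253373/104 = -228205/104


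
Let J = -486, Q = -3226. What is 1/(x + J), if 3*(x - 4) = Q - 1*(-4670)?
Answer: -3/2 ≈ -1.5000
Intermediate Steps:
x = 1456/3 (x = 4 + (-3226 - 1*(-4670))/3 = 4 + (-3226 + 4670)/3 = 4 + (⅓)*1444 = 4 + 1444/3 = 1456/3 ≈ 485.33)
1/(x + J) = 1/(1456/3 - 486) = 1/(-⅔) = -3/2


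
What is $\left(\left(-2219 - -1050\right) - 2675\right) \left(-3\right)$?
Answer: $11532$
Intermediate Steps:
$\left(\left(-2219 - -1050\right) - 2675\right) \left(-3\right) = \left(\left(-2219 + 1050\right) - 2675\right) \left(-3\right) = \left(-1169 - 2675\right) \left(-3\right) = \left(-3844\right) \left(-3\right) = 11532$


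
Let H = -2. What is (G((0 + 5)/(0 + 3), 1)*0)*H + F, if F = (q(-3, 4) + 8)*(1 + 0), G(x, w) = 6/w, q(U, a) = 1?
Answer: 9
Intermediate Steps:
F = 9 (F = (1 + 8)*(1 + 0) = 9*1 = 9)
(G((0 + 5)/(0 + 3), 1)*0)*H + F = ((6/1)*0)*(-2) + 9 = ((6*1)*0)*(-2) + 9 = (6*0)*(-2) + 9 = 0*(-2) + 9 = 0 + 9 = 9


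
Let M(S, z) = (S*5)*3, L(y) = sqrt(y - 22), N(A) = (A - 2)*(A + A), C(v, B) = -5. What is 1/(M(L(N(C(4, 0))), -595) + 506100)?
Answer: 1687/853790664 - sqrt(3)/4268953320 ≈ 1.9755e-6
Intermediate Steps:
N(A) = 2*A*(-2 + A) (N(A) = (-2 + A)*(2*A) = 2*A*(-2 + A))
L(y) = sqrt(-22 + y)
M(S, z) = 15*S (M(S, z) = (5*S)*3 = 15*S)
1/(M(L(N(C(4, 0))), -595) + 506100) = 1/(15*sqrt(-22 + 2*(-5)*(-2 - 5)) + 506100) = 1/(15*sqrt(-22 + 2*(-5)*(-7)) + 506100) = 1/(15*sqrt(-22 + 70) + 506100) = 1/(15*sqrt(48) + 506100) = 1/(15*(4*sqrt(3)) + 506100) = 1/(60*sqrt(3) + 506100) = 1/(506100 + 60*sqrt(3))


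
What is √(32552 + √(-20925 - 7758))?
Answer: √(32552 + 3*I*√3187) ≈ 180.42 + 0.4693*I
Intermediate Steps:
√(32552 + √(-20925 - 7758)) = √(32552 + √(-28683)) = √(32552 + 3*I*√3187)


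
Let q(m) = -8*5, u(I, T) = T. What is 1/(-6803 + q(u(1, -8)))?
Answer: -1/6843 ≈ -0.00014613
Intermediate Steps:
q(m) = -40
1/(-6803 + q(u(1, -8))) = 1/(-6803 - 40) = 1/(-6843) = -1/6843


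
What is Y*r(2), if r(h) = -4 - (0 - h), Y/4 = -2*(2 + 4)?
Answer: 96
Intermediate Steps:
Y = -48 (Y = 4*(-2*(2 + 4)) = 4*(-2*6) = 4*(-12) = -48)
r(h) = -4 + h (r(h) = -4 - (-1)*h = -4 + h)
Y*r(2) = -48*(-4 + 2) = -48*(-2) = 96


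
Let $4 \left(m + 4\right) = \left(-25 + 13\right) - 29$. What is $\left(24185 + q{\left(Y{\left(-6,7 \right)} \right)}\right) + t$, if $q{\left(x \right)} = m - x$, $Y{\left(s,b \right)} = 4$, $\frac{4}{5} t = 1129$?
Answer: $25578$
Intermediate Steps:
$t = \frac{5645}{4}$ ($t = \frac{5}{4} \cdot 1129 = \frac{5645}{4} \approx 1411.3$)
$m = - \frac{57}{4}$ ($m = -4 + \frac{\left(-25 + 13\right) - 29}{4} = -4 + \frac{-12 - 29}{4} = -4 + \frac{1}{4} \left(-41\right) = -4 - \frac{41}{4} = - \frac{57}{4} \approx -14.25$)
$q{\left(x \right)} = - \frac{57}{4} - x$
$\left(24185 + q{\left(Y{\left(-6,7 \right)} \right)}\right) + t = \left(24185 - \frac{73}{4}\right) + \frac{5645}{4} = \frac{96667}{4} + \frac{5645}{4} = 25578$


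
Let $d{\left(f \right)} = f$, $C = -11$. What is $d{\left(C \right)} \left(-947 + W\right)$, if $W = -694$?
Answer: $18051$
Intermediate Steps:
$d{\left(C \right)} \left(-947 + W\right) = - 11 \left(-947 - 694\right) = \left(-11\right) \left(-1641\right) = 18051$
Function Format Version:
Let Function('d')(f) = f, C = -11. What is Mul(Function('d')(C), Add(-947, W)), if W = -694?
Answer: 18051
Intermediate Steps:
Mul(Function('d')(C), Add(-947, W)) = Mul(-11, Add(-947, -694)) = Mul(-11, -1641) = 18051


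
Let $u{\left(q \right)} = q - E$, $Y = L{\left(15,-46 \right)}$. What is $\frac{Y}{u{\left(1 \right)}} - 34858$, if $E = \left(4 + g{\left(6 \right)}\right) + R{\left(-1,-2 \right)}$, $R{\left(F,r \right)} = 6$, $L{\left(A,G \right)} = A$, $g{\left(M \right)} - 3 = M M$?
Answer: $- \frac{557733}{16} \approx -34858.0$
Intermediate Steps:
$g{\left(M \right)} = 3 + M^{2}$ ($g{\left(M \right)} = 3 + M M = 3 + M^{2}$)
$Y = 15$
$E = 49$ ($E = \left(4 + \left(3 + 6^{2}\right)\right) + 6 = \left(4 + \left(3 + 36\right)\right) + 6 = \left(4 + 39\right) + 6 = 43 + 6 = 49$)
$u{\left(q \right)} = -49 + q$ ($u{\left(q \right)} = q - 49 = -49 + q$)
$\frac{Y}{u{\left(1 \right)}} - 34858 = \frac{15}{-49 + 1} - 34858 = \frac{15}{-48} - 34858 = 15 \left(- \frac{1}{48}\right) - 34858 = - \frac{5}{16} - 34858 = - \frac{557733}{16}$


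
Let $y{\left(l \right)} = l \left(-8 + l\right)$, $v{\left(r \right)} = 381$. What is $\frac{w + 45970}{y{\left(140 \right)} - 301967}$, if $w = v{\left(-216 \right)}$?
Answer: $- \frac{46351}{283487} \approx -0.1635$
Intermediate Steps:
$w = 381$
$\frac{w + 45970}{y{\left(140 \right)} - 301967} = \frac{381 + 45970}{140 \left(-8 + 140\right) - 301967} = \frac{46351}{140 \cdot 132 - 301967} = \frac{46351}{18480 - 301967} = \frac{46351}{-283487} = 46351 \left(- \frac{1}{283487}\right) = - \frac{46351}{283487}$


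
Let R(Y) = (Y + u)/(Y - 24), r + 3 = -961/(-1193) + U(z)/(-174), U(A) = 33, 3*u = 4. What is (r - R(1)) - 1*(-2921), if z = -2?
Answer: 13935083141/4774386 ≈ 2918.7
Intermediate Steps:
u = 4/3 (u = (1/3)*4 = 4/3 ≈ 1.3333)
r = -164967/69194 (r = -3 + (-961/(-1193) + 33/(-174)) = -3 + (-961*(-1/1193) + 33*(-1/174)) = -3 + (961/1193 - 11/58) = -3 + 42615/69194 = -164967/69194 ≈ -2.3841)
R(Y) = (4/3 + Y)/(-24 + Y) (R(Y) = (Y + 4/3)/(Y - 24) = (4/3 + Y)/(-24 + Y))
(r - R(1)) - 1*(-2921) = (-164967/69194 - (4/3 + 1)/(-24 + 1)) - 1*(-2921) = (-164967/69194 - 7/((-23)*3)) + 2921 = (-164967/69194 - (-1)*7/(23*3)) + 2921 = (-164967/69194 - 1*(-7/69)) + 2921 = (-164967/69194 + 7/69) + 2921 = -10898365/4774386 + 2921 = 13935083141/4774386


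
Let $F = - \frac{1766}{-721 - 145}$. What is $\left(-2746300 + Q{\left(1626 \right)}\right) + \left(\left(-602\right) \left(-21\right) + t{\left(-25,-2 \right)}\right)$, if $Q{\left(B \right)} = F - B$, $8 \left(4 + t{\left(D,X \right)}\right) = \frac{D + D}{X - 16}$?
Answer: $- \frac{85275264287}{31176} \approx -2.7353 \cdot 10^{6}$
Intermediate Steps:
$t{\left(D,X \right)} = -4 + \frac{D}{4 \left(-16 + X\right)}$ ($t{\left(D,X \right)} = -4 + \frac{\left(D + D\right) \frac{1}{X - 16}}{8} = -4 + \frac{2 D \frac{1}{-16 + X}}{8} = -4 + \frac{D}{4 \left(-16 + X\right)}$)
$F = \frac{883}{433}$ ($F = - \frac{1766}{-721 - 145} = - \frac{1766}{-866} = \left(-1766\right) \left(- \frac{1}{866}\right) = \frac{883}{433} \approx 2.0393$)
$Q{\left(B \right)} = \frac{883}{433} - B$
$\left(-2746300 + Q{\left(1626 \right)}\right) + \left(\left(-602\right) \left(-21\right) + t{\left(-25,-2 \right)}\right) = \left(-2746300 + \left(\frac{883}{433} - 1626\right)\right) + \left(\left(-602\right) \left(-21\right) + \frac{256 - 25 - -32}{4 \left(-16 - 2\right)}\right) = \left(-2746300 + \left(\frac{883}{433} - 1626\right)\right) + \left(12642 + \frac{256 - 25 + 32}{4 \left(-18\right)}\right) = \left(-2746300 - \frac{703175}{433}\right) + \left(12642 + \frac{1}{4} \left(- \frac{1}{18}\right) 263\right) = - \frac{1189851075}{433} + \left(12642 - \frac{263}{72}\right) = - \frac{1189851075}{433} + \frac{909961}{72} = - \frac{85275264287}{31176}$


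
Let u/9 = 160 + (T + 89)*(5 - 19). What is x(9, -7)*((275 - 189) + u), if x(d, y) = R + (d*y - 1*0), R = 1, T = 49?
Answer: 983444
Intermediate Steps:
u = -15948 (u = 9*(160 + (49 + 89)*(5 - 19)) = 9*(160 + 138*(-14)) = 9*(160 - 1932) = 9*(-1772) = -15948)
x(d, y) = 1 + d*y (x(d, y) = 1 + (d*y - 1*0) = 1 + (d*y + 0) = 1 + d*y)
x(9, -7)*((275 - 189) + u) = (1 + 9*(-7))*((275 - 189) - 15948) = (1 - 63)*(86 - 15948) = -62*(-15862) = 983444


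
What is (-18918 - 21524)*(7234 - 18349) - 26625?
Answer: 449486205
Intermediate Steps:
(-18918 - 21524)*(7234 - 18349) - 26625 = -40442*(-11115) - 26625 = 449512830 - 26625 = 449486205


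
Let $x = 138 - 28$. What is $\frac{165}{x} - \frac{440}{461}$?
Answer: $\frac{503}{922} \approx 0.54555$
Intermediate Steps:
$x = 110$
$\frac{165}{x} - \frac{440}{461} = \frac{165}{110} - \frac{440}{461} = 165 \cdot \frac{1}{110} - \frac{440}{461} = \frac{3}{2} - \frac{440}{461} = \frac{503}{922}$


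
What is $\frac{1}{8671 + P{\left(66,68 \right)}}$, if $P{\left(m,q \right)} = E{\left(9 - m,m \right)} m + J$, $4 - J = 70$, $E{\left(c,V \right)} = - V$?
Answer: $\frac{1}{4249} \approx 0.00023535$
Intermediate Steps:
$J = -66$ ($J = 4 - 70 = -66$)
$P{\left(m,q \right)} = -66 - m^{2}$ ($P{\left(m,q \right)} = - m m - 66 = - m^{2} - 66 = -66 - m^{2}$)
$\frac{1}{8671 + P{\left(66,68 \right)}} = \frac{1}{8671 - 4422} = \frac{1}{4249}$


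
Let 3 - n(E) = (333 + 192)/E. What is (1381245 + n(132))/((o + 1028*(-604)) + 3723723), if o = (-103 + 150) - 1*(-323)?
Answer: 60774737/136539964 ≈ 0.44511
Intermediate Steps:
n(E) = 3 - 525/E (n(E) = 3 - (333 + 192)/E = 3 - 525/E)
o = 370 (o = 47 + 323 = 370)
(1381245 + n(132))/((o + 1028*(-604)) + 3723723) = (1381245 + (3 - 525/132))/((370 + 1028*(-604)) + 3723723) = (1381245 + (3 - 525*1/132))/((370 - 620912) + 3723723) = (1381245 + (3 - 175/44))/(-620542 + 3723723) = (1381245 - 43/44)/3103181 = (60774737/44)*(1/3103181) = 60774737/136539964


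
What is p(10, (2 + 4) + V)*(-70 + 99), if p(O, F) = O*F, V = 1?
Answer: 2030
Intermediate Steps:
p(O, F) = F*O
p(10, (2 + 4) + V)*(-70 + 99) = (((2 + 4) + 1)*10)*(-70 + 99) = ((6 + 1)*10)*29 = (7*10)*29 = 70*29 = 2030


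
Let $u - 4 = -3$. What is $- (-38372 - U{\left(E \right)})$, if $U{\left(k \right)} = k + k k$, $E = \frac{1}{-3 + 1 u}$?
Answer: $\frac{153487}{4} \approx 38372.0$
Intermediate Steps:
$u = 1$ ($u = 4 - 3 = 1$)
$E = - \frac{1}{2}$ ($E = \frac{1}{-3 + 1 \cdot 1} = \frac{1}{-3 + 1} = \frac{1}{-2} = - \frac{1}{2} \approx -0.5$)
$U{\left(k \right)} = k + k^{2}$
$- (-38372 - U{\left(E \right)}) = - (-38372 - - \frac{1 - \frac{1}{2}}{2}) = - (-38372 - \left(- \frac{1}{2}\right) \frac{1}{2}) = - (-38372 - - \frac{1}{4}) = - (-38372 + \frac{1}{4}) = \left(-1\right) \left(- \frac{153487}{4}\right) = \frac{153487}{4}$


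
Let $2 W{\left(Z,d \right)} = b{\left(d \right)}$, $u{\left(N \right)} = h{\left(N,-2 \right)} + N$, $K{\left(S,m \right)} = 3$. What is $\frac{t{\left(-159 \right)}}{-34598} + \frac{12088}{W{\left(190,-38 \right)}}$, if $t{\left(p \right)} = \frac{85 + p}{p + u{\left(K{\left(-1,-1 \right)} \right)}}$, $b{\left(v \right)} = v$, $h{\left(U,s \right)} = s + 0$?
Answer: $- \frac{33039429999}{51931598} \approx -636.21$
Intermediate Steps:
$h{\left(U,s \right)} = s$
$u{\left(N \right)} = -2 + N$
$W{\left(Z,d \right)} = \frac{d}{2}$
$t{\left(p \right)} = \frac{85 + p}{1 + p}$ ($t{\left(p \right)} = \frac{85 + p}{p + \left(-2 + 3\right)} = \frac{85 + p}{p + 1} = \frac{85 + p}{1 + p}$)
$\frac{t{\left(-159 \right)}}{-34598} + \frac{12088}{W{\left(190,-38 \right)}} = \frac{\frac{1}{1 - 159} \left(85 - 159\right)}{-34598} + \frac{12088}{\frac{1}{2} \left(-38\right)} = \frac{1}{-158} \left(-74\right) \left(- \frac{1}{34598}\right) + \frac{12088}{-19} = \left(- \frac{1}{158}\right) \left(-74\right) \left(- \frac{1}{34598}\right) + 12088 \left(- \frac{1}{19}\right) = \frac{37}{79} \left(- \frac{1}{34598}\right) - \frac{12088}{19} = - \frac{37}{2733242} - \frac{12088}{19} = - \frac{33039429999}{51931598}$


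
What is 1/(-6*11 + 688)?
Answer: 1/622 ≈ 0.0016077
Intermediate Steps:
1/(-6*11 + 688) = 1/(-66 + 688) = 1/622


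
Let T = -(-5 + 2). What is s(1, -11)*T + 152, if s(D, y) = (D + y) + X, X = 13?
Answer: 161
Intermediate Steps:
s(D, y) = 13 + D + y (s(D, y) = (D + y) + 13 = 13 + D + y)
T = 3 (T = -1*(-3) = 3)
s(1, -11)*T + 152 = (13 + 1 - 11)*3 + 152 = 3*3 + 152 = 9 + 152 = 161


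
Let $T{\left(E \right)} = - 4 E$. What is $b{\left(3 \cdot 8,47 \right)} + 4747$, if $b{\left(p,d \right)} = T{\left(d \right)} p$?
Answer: $235$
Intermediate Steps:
$b{\left(p,d \right)} = - 4 d p$
$b{\left(3 \cdot 8,47 \right)} + 4747 = \left(-4\right) 47 \cdot 3 \cdot 8 + 4747 = \left(-4\right) 47 \cdot 24 + 4747 = -4512 + 4747 = 235$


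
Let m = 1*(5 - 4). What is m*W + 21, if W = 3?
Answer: 24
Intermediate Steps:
m = 1 (m = 1*1 = 1)
m*W + 21 = 1*3 + 21 = 3 + 21 = 24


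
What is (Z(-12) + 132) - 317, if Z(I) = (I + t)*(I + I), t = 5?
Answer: -17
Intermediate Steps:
Z(I) = 2*I*(5 + I) (Z(I) = (I + 5)*(I + I) = (5 + I)*(2*I) = 2*I*(5 + I))
(Z(-12) + 132) - 317 = (2*(-12)*(5 - 12) + 132) - 317 = (2*(-12)*(-7) + 132) - 317 = (168 + 132) - 317 = 300 - 317 = -17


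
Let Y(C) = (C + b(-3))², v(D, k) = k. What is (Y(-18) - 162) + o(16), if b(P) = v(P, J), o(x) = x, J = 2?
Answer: 110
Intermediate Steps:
b(P) = 2
Y(C) = (2 + C)² (Y(C) = (C + 2)² = (2 + C)²)
(Y(-18) - 162) + o(16) = ((2 - 18)² - 162) + 16 = ((-16)² - 162) + 16 = (256 - 162) + 16 = 94 + 16 = 110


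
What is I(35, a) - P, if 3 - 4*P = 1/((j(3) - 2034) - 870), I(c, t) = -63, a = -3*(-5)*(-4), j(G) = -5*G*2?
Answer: -748171/11736 ≈ -63.750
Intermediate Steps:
j(G) = -10*G
a = -60 (a = 15*(-4) = -60)
P = 8803/11736 (P = ¾ - 1/(4*((-10*3 - 2034) - 870)) = ¾ - 1/(4*((-30 - 2034) - 870)) = ¾ - 1/(4*(-2064 - 870)) = ¾ - ¼/(-2934) = ¾ - ¼*(-1/2934) = ¾ + 1/11736 = 8803/11736 ≈ 0.75008)
I(35, a) - P = -63 - 1*8803/11736 = -63 - 8803/11736 = -748171/11736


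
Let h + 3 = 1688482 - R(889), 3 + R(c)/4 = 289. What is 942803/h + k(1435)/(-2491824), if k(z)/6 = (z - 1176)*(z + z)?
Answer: -25373437307/20610499260 ≈ -1.2311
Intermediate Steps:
R(c) = 1144 (R(c) = -12 + 4*289 = -12 + 1156 = 1144)
k(z) = 12*z*(-1176 + z) (k(z) = 6*((z - 1176)*(z + z)) = 6*((-1176 + z)*(2*z)) = 6*(2*z*(-1176 + z)) = 12*z*(-1176 + z))
h = 1687335 (h = -3 + (1688482 - 1*1144) = -3 + (1688482 - 1144) = -3 + 1687338 = 1687335)
942803/h + k(1435)/(-2491824) = 942803/1687335 + (12*1435*(-1176 + 1435))/(-2491824) = 942803*(1/1687335) + (12*1435*259)*(-1/2491824) = 55459/99255 + 4459980*(-1/2491824) = 55459/99255 - 371665/207652 = -25373437307/20610499260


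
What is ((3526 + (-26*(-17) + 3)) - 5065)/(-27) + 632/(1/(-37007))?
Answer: -631486354/27 ≈ -2.3388e+7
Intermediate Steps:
((3526 + (-26*(-17) + 3)) - 5065)/(-27) + 632/(1/(-37007)) = ((3526 + (442 + 3)) - 5065)*(-1/27) + 632/(-1/37007) = ((3526 + 445) - 5065)*(-1/27) + 632*(-37007) = (3971 - 5065)*(-1/27) - 23388424 = -1094*(-1/27) - 23388424 = 1094/27 - 23388424 = -631486354/27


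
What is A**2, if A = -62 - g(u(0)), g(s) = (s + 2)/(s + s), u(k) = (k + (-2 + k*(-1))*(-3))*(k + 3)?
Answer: 316969/81 ≈ 3913.2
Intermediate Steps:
u(k) = (3 + k)*(6 + 4*k) (u(k) = (k + (-2 - k)*(-3))*(3 + k) = (k + (6 + 3*k))*(3 + k) = (6 + 4*k)*(3 + k) = (3 + k)*(6 + 4*k))
g(s) = (2 + s)/(2*s) (g(s) = (2 + s)/((2*s)) = (2 + s)*(1/(2*s)) = (2 + s)/(2*s))
A = -563/9 (A = -62 - (2 + (18 + 4*0**2 + 18*0))/(2*(18 + 4*0**2 + 18*0)) = -62 - (2 + (18 + 4*0 + 0))/(2*(18 + 4*0 + 0)) = -62 - (2 + (18 + 0 + 0))/(2*(18 + 0 + 0)) = -62 - (2 + 18)/(2*18) = -62 - 20/(2*18) = -62 - 1*5/9 = -62 - 5/9 = -563/9 ≈ -62.556)
A**2 = (-563/9)**2 = 316969/81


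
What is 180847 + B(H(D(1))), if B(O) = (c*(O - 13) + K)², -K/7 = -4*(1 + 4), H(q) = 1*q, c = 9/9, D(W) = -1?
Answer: 196723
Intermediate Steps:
c = 1 (c = 9*(⅑) = 1)
H(q) = q
K = 140 (K = -(-28)*(1 + 4) = -(-28)*5 = -7*(-20) = 140)
B(O) = (127 + O)² (B(O) = (1*(O - 13) + 140)² = (1*(-13 + O) + 140)² = ((-13 + O) + 140)² = (127 + O)²)
180847 + B(H(D(1))) = 180847 + (127 - 1)² = 180847 + 126² = 180847 + 15876 = 196723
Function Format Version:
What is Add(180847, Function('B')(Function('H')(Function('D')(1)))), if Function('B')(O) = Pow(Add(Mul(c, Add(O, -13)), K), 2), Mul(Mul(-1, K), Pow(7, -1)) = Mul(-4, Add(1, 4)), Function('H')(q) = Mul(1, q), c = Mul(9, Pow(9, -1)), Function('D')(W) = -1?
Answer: 196723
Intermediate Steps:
c = 1 (c = Mul(9, Rational(1, 9)) = 1)
Function('H')(q) = q
K = 140 (K = Mul(-7, Mul(-4, Add(1, 4))) = Mul(-7, Mul(-4, 5)) = Mul(-7, -20) = 140)
Function('B')(O) = Pow(Add(127, O), 2) (Function('B')(O) = Pow(Add(Mul(1, Add(O, -13)), 140), 2) = Pow(Add(Mul(1, Add(-13, O)), 140), 2) = Pow(Add(Add(-13, O), 140), 2) = Pow(Add(127, O), 2))
Add(180847, Function('B')(Function('H')(Function('D')(1)))) = Add(180847, Pow(Add(127, -1), 2)) = Add(180847, Pow(126, 2)) = Add(180847, 15876) = 196723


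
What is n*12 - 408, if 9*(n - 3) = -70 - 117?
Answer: -1864/3 ≈ -621.33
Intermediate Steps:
n = -160/9 (n = 3 + (-70 - 117)/9 = 3 + (1/9)*(-187) = 3 - 187/9 = -160/9 ≈ -17.778)
n*12 - 408 = -160/9*12 - 408 = -640/3 - 408 = -1864/3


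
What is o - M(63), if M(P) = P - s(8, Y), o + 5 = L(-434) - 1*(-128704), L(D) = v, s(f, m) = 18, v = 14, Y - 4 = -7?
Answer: 128668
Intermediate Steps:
Y = -3 (Y = 4 - 7 = -3)
L(D) = 14
o = 128713 (o = -5 + (14 - 1*(-128704)) = -5 + (14 + 128704) = -5 + 128718 = 128713)
M(P) = -18 + P (M(P) = P - 1*18 = P - 18 = -18 + P)
o - M(63) = 128713 - (-18 + 63) = 128713 - 1*45 = 128713 - 45 = 128668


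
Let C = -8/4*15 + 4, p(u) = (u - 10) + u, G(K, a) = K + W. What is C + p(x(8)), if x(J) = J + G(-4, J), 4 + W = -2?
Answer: -40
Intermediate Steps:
W = -6 (W = -4 - 2 = -6)
G(K, a) = -6 + K (G(K, a) = K - 6 = -6 + K)
x(J) = -10 + J (x(J) = J + (-6 - 4) = J - 10 = -10 + J)
p(u) = -10 + 2*u (p(u) = (-10 + u) + u = -10 + 2*u)
C = -26 (C = -8*¼*15 + 4 = -2*15 + 4 = -30 + 4 = -26)
C + p(x(8)) = -26 + (-10 + 2*(-10 + 8)) = -26 + (-10 + 2*(-2)) = -26 + (-10 - 4) = -26 - 14 = -40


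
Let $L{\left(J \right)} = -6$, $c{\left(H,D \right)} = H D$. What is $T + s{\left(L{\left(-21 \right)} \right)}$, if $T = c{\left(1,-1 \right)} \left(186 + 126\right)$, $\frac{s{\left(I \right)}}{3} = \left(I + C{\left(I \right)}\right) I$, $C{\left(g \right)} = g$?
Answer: $-96$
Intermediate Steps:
$c{\left(H,D \right)} = D H$
$s{\left(I \right)} = 6 I^{2}$ ($s{\left(I \right)} = 3 \left(I + I\right) I = 3 \cdot 2 I I = 3 \cdot 2 I^{2} = 6 I^{2}$)
$T = -312$ ($T = \left(-1\right) 1 \left(186 + 126\right) = \left(-1\right) 312 = -312$)
$T + s{\left(L{\left(-21 \right)} \right)} = -312 + 6 \left(-6\right)^{2} = -312 + 6 \cdot 36 = -312 + 216 = -96$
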